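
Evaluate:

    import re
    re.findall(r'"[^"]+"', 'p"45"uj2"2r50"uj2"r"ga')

['"45"', '"2r50"', '"r"']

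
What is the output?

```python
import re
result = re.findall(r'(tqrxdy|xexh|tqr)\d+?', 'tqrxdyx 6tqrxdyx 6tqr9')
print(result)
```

['tqr']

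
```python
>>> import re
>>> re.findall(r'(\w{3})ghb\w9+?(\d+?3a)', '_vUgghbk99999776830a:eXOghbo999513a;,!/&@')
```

`findall` packs the 2 group values into a tuple for every match.

[('eXO', '99513a')]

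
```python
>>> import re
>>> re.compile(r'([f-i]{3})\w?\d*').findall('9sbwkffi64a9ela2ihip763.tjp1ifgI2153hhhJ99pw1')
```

['ffi', 'ihi', 'ifg', 'hhh']

The pattern matches exactly 3 of a character in [f-i] (captured); then optionally a word character, then zero or more of a digit.
Scanning left to right: at [5:10] match 'ffi64', group 1 = 'ffi'; at [16:23] match 'ihip763', group 1 = 'ihi'; at [28:36] match 'ifgI2153', group 1 = 'ifg'; at [36:42] match 'hhhJ99', group 1 = 'hhh'.
With a single group, `findall` returns only what that group captured — 4 items.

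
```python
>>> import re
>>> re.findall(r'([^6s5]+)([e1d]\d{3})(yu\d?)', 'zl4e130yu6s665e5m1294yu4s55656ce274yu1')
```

The pattern matches one or more of any character except [6s5] (captured); then one of [e1d], then exactly 3 of a digit (captured); then the literal 'yu', then optionally a digit (captured).
Scanning left to right: at [0:10] match 'zl4e130yu6', groups = ('zl4', 'e130', 'yu6'); at [16:24] match 'm1294yu4', groups = ('m', '1294', 'yu4'); at [30:38] match 'ce274yu1', groups = ('c', 'e274', 'yu1').
3 groups means each result is a tuple of 3 captured strings — 3 here.

[('zl4', 'e130', 'yu6'), ('m', '1294', 'yu4'), ('c', 'e274', 'yu1')]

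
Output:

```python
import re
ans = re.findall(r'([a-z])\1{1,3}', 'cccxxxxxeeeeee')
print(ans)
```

['c', 'x', 'e', 'e']

The backreference `\1` re-matches whatever the first group consumed, character for character.
Because there's exactly one group, `findall` drops the full match and keeps group 1 from each hit.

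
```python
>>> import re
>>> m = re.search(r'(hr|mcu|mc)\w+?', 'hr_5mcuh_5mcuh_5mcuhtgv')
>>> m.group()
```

The match spans [0:3] → 'hr_'.

'hr_'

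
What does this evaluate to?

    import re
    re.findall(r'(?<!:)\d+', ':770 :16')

['70', '6']

The negative lookaround is zero-width — it rules out positions where the adjacent text would match, without consuming anything.
With no groups in the pattern, `findall` gives back each whole match — 2 here.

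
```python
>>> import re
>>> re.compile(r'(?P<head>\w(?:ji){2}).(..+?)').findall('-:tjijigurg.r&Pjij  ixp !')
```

This matches a word character, then the literal 'ji' repeated 2 times (captured as 'head'); then any character; then any character, then one or more of any character (lazy) (captured).
Walking the string: at [2:10] match 'tjijigur', groups = ('tjiji', 'ur').
2 groups means the one result is a tuple of 2 captured strings — 1 here.

[('tjiji', 'ur')]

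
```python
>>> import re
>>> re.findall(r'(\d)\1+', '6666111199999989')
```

The backreference `\1` re-matches whatever the first group consumed, character for character.
Because there's exactly one group, `findall` drops the full match and keeps group 1 from each hit.

['6', '1', '9']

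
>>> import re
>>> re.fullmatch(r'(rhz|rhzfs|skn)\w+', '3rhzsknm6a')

None

`re.fullmatch` is like wrapping the pattern in `^…$` (in single-line mode).
Here there's no way to consume every character, so the call returns None.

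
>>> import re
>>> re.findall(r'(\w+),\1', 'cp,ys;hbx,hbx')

['hbx']

`\1` has to match the exact text group 1 already captured.
Scanning left to right: at [6:13] match 'hbx,hbx', group 1 = 'hbx'.
One capturing group, so `findall` returns just the captured substring from the one match — 1 in all.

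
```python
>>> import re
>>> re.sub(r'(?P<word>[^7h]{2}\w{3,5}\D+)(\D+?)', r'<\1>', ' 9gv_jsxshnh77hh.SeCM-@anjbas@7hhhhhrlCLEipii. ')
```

This matches exactly 2 of any character except [7h], then 3 to 5 of a word character, then one or more of a non-digit (captured as 'word'); then one or more of a non-digit (lazy) (captured).
Matches: at [0:12] → ' 9gv_jsxshnh'; at [16:30] → '.SeCM-@anjbas@'; at [36:47] → 'rlCLEipii. '.
Each match is replaced using the text its own group 1 captured.

'< 9gv_jsxshn>77hh<.SeCM-@anjbas>7hhhhh<rlCLEipii.>'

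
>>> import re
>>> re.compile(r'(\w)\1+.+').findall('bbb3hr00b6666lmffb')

['b']

`\1` is not a pattern — it's the concrete string captured by group 1, re-applied verbatim.
Scanning left to right: at [0:18] match 'bbb3hr00b6666lmffb', group 1 = 'b'.
Because there's exactly one group, `findall` drops the full match and keeps group 1 from the one hit.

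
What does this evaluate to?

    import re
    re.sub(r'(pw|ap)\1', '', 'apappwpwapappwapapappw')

'pwappw'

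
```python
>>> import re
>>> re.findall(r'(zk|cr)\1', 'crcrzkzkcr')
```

['cr', 'zk']

`\1` has to match the exact text group 1 already captured.
Scanning left to right: at [0:4] match 'crcr', group 1 = 'cr'; at [4:8] match 'zkzk', group 1 = 'zk'.
Because there's exactly one group, `findall` drops the full match and keeps group 1 from each hit.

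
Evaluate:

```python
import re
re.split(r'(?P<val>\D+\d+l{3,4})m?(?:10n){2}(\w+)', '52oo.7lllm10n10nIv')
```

This matches one or more of a non-digit, then one or more of a digit, then 3 to 4 of the literal 'l' (captured as 'val'); then optionally the literal 'm', then the literal '10n' repeated 2 times; then one or more of a word character (captured).
Matches to split on: at [2:18] → 'oo.7lllm10n10nIv'.
The group in the pattern means `split` returns the separators' captures alongside the pieces.

['52', 'oo.7lll', 'Iv', '']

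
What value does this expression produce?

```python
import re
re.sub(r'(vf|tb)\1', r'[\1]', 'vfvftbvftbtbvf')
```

The backreference `\1` re-matches whatever the first group consumed, character for character.
Matches: at [0:4] → 'vfvf'; at [8:12] → 'tbtb'.
The replacement refers to a captured group, so each match is rewritten using its own captured text.

'[vf]tbvf[tb]vf'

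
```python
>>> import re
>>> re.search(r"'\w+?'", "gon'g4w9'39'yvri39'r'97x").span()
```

(3, 9)

The match spans [3:9] → "'g4w9'".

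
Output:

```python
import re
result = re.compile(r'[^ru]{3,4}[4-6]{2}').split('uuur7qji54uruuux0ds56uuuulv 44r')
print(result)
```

The pattern matches 3 to 4 of any character except [ru]; then exactly 2 of a character in [4-6].
Matches to split on: at [4:10] → '7qji54'; at [15:21] → 'x0ds56'; at [25:30] → 'lv 44'.
The string is cut at each match, leaving 4 pieces.

['uuur', 'uruuu', 'uuuu', 'r']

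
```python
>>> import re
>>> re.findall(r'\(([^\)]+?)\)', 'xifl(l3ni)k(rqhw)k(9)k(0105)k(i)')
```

Matches: at [4:10] match '(l3ni)', group 1 = 'l3ni'; at [11:17] match '(rqhw)', group 1 = 'rqhw'; at [18:21] match '(9)', group 1 = '9'; at [22:28] match '(0105)', group 1 = '0105'; at [29:32] match '(i)', group 1 = 'i'.
With a single group, `findall` returns only what that group captured — 5 items.

['l3ni', 'rqhw', '9', '0105', 'i']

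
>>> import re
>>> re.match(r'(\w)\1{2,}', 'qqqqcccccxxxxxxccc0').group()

'qqqq'

`re.match` only tries the pattern at the start of the string.
The match spans [0:4] → 'qqqq'.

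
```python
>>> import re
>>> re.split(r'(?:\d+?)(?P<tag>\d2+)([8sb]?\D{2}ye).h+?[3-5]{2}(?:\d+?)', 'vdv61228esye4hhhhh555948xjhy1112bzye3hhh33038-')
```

['vdv', '122', '8esye', '948xjhy', '12', 'bzye', '38-']

Because the quantifier is non-greedy, it stops expanding at the earliest point where the rest of the pattern can succeed.
With a capturing group present, the delimiter's captured portion is kept in the result list.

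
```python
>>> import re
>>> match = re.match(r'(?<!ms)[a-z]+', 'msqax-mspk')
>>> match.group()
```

'msqax'

Because the assertion is negative and zero-width, positions next to the forbidden text are skipped.
`re.match` only tries the pattern at the start of the string.
The match spans [0:5] → 'msqax'.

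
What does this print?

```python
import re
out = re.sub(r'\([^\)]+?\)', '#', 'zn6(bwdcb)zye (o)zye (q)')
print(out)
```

Each match is replaced by '#'.

zn6#zye #zye #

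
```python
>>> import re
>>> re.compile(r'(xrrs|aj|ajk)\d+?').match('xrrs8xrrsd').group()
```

'xrrs8'

With `match`, the pattern is implicitly anchored at the beginning.
The match spans [0:5] → 'xrrs8'.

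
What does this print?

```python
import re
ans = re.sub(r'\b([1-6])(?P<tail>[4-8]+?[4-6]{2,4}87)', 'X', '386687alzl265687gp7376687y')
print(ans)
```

This matches a word boundary (`\b`, zero-width); then a character in [1-6] (captured); then one or more of a character in [4-8] (lazy), then 2 to 4 of a character in [4-6], then the literal '87' (captured as 'tail').
Each match is replaced by 'X'.

Xalzl265687gp7376687y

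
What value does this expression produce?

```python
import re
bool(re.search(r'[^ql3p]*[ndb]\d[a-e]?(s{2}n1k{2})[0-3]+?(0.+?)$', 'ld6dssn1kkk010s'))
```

Pattern: zero or more of any character except [ql3p]; then one of [ndb], then a digit, then optionally a character in [a-e]; then exactly 2 of a literal 's', then the literal 'n1', then exactly 2 of a literal 'k' (captured); then one or more of a character in [0-3] (lazy); then the literal '0', then one or more of any character (lazy) (captured); then anchored at the end.
`re.search` scans for the first position where the pattern succeeds.
Here nothing in the string fits, so the call returns None, and `bool(None)` is False.

False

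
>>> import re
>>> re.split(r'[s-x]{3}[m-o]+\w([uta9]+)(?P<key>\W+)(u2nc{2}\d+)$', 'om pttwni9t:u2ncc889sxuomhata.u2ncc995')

The pattern matches exactly 3 of a character in [s-x], then one or more of a character in [m-o], then a word character; then one or more of one of [uta9] (captured); then one or more of a non-word character (captured as 'key'); then the literal 'u2n', then exactly 2 of the literal 'c', then one or more of a digit (captured); then anchored at the end.
Matches to split on: at [20:38] → 'sxuomhata.u2ncc995'.
`re.split` interleaves the captured-group text with the surrounding fragments.

['om pttwni9t:u2ncc889', 'ata', '.', 'u2ncc995', '']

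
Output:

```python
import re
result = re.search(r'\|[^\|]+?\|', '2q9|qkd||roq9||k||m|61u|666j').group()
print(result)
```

The match spans [3:8] → '|qkd|'.

|qkd|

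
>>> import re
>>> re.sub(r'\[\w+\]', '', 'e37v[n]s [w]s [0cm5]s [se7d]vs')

'e37vs s s vs'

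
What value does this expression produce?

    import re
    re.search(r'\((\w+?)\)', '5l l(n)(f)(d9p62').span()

(4, 7)

`re.search` tries every starting position until one works.
The match spans [4:7] → '(n)'.
Captured: group 1 = 'n'.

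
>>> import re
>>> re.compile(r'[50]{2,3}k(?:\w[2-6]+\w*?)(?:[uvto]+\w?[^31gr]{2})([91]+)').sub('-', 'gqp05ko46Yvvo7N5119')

Pattern: 2 to 3 of one of [50], then a literal 'k'; then a word character, then one or more of a character in [2-6], then zero or more of a word character (lazy) (non-capturing group); then one or more of one of [uvto], then optionally a word character, then exactly 2 of any character except [31gr] (non-capturing group); then one or more of one of [91] (captured).
Every occurrence is swapped for '-'.

'gqp-'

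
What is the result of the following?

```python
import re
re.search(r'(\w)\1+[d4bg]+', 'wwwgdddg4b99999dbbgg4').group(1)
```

'w'

The match spans [0:10] → 'wwwgdddg4b'.
Captured: group 1 = 'w'.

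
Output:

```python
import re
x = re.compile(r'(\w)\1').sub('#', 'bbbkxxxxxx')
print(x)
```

#bk###

`\1` has to match the exact text group 1 already captured.
`sub` substitutes '#' at each match site.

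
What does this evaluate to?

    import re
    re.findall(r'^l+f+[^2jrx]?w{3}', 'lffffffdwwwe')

The pattern matches anchored at the start of the string; then one or more of the literal 'l', then one or more of a literal 'f'; then optionally any character except [2jrx], then exactly 3 of a literal 'w'.
Walking the string: at [0:11] → 'lffffffdwww'.
With no groups in the pattern, `findall` gives back each whole match — 1 here.

['lffffffdwww']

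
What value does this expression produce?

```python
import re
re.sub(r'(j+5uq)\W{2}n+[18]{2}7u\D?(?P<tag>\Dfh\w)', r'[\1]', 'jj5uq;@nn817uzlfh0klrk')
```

'[jj5uq]klrk'

Pattern: one or more of the literal 'j', then the literal '5uq' (captured); then exactly 2 of a non-word character; then one or more of a literal 'n'; then exactly 2 of one of [18], then the literal '7u', then optionally a non-digit; then a non-digit, then the literal 'fh', then a word character (captured as 'tag').
Matches: at [0:18] → 'jj5uq;@nn817uzlfh0'.
`\1` in the replacement pulls in group 1's text for each match.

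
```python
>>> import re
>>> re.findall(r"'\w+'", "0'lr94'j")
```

Since nothing is captured, `findall` lists the 1 matched substring directly.

["'lr94'"]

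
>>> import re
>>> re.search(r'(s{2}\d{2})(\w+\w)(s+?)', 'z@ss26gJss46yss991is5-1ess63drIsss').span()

Pattern: exactly 2 of a literal 's', then exactly 2 of a digit (captured); then one or more of a word character, then a word character (captured); then one or more of a literal 's' (lazy) (captured).
The match spans [2:20] → 'ss26gJss46yss991is'.

(2, 20)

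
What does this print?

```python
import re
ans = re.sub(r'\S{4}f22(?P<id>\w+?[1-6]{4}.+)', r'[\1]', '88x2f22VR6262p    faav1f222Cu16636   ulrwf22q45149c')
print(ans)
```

This matches exactly 4 of a non-whitespace character, then the literal 'f22'; then one or more of a word character (lazy), then exactly 4 of a character in [1-6], then one or more of any character (captured as 'id').
Matches: at [0:51] → '88x2f22VR6262p    faav1f222Cu16636   ulrwf22q45149c'.
The replacement refers to a captured group, so each match is rewritten using its own captured text.

[VR6262p    faav1f222Cu16636   ulrwf22q45149c]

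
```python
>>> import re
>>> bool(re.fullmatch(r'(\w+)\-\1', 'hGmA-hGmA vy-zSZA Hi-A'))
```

False

For `fullmatch`, every character of the input must be accounted for by the pattern.
Here the string isn't matched end-to-end, so the call returns None, and `bool(None)` is False.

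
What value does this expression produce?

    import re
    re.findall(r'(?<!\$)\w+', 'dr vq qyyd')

['dr', 'vq', 'qyyd']

The negative lookahead/lookbehind blocks any match where the forbidden context is present.
With no groups in the pattern, `findall` gives back each whole match — 3 here.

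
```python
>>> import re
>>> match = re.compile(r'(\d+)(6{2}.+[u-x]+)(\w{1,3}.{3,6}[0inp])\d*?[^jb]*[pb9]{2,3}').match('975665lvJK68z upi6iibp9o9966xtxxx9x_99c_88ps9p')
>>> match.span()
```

(0, 46)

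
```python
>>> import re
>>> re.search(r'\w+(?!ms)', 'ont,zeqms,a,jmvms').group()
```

'ont'

`(?!…)`/`(?<!…)` only lets a position through if the neighbouring text does NOT match; no characters are consumed.
Unlike `match`, `search` isn't anchored — it looks for the pattern anywhere in the string.
The match spans [0:3] → 'ont'.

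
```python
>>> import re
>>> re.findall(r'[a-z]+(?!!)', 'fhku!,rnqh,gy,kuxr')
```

['fhk', 'rnqh', 'gy', 'kuxr']

A negative assertion filters positions out without eating any characters.
No capturing groups, so `findall` returns the 4 full match strings.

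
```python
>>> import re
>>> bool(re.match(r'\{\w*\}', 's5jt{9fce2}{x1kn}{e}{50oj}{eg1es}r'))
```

`match` is anchored at position 0; if the pattern doesn't fit there, it returns None.
Here position 0 doesn't satisfy it, so the call returns None, and `bool(None)` is False.

False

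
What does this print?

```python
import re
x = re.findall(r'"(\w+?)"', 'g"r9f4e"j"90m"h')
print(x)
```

['r9f4e', '90m']

Because there's exactly one group, `findall` drops the full match and keeps group 1 from each hit.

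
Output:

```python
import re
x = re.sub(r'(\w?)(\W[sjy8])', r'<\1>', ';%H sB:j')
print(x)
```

The pattern matches optionally a word character (captured); then a non-word character, then one of [sjy8] (captured).
Matches: at [2:5] → 'H s'; at [5:8] → 'B:j'.
`\1` in the replacement pulls in group 1's text for each match.

;%<H><B>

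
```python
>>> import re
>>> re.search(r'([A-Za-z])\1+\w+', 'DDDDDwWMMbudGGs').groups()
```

('D',)

A backreference is literal: `\1` must see the identical characters the first group matched.
`search` walks the string left to right and returns the first match it finds.
The match spans [0:15] → 'DDDDDwWMMbudGGs'.
Captured: group 1 = 'D'.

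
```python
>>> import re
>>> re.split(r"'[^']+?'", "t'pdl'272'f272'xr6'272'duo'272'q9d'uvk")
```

Matches to split on: at [1:6] → "'pdl'"; at [9:15] → "'f272'"; at [18:23] → "'272'"; at [26:31] → "'272'".
`split` removes every match and returns the 5 fragments in between.

['t', '272', 'xr6', 'duo', "q9d'uvk"]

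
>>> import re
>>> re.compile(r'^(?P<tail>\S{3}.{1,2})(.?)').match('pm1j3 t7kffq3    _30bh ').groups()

('pm1j3', ' ')

The pattern matches anchored at the start of the string; then exactly 3 of a non-whitespace character, then 1 to 2 of any character (captured as 'tail'); then optionally any character (captured).
`match` is anchored at position 0; if the pattern doesn't fit there, it returns None.
The match spans [0:6] → 'pm1j3 '.
Captured: group 1 = 'pm1j3', group 2 = ' '.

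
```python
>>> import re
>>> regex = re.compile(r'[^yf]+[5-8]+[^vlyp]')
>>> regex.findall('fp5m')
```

The pattern matches one or more of any character except [yf]; then one or more of a character in [5-8], then any character except [vlyp].
Walking the string: at [1:4] → 'p5m'.
`findall` yields the raw match text (1 of them) because the pattern has no groups.

['p5m']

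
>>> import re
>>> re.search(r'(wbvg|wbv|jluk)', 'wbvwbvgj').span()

(0, 3)

`search` walks the string left to right and returns the first match it finds.
The match spans [0:3] → 'wbv'.
Captured: group 1 = 'wbv'.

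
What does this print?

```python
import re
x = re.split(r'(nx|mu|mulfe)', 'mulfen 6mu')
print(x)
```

Branches in `(...|...)` are attempted left-to-right; the first branch that allows the whole pattern to succeed is taken.
`re.split` interleaves the captured-group text with the surrounding fragments.

['', 'mu', 'lfen 6', 'mu', '']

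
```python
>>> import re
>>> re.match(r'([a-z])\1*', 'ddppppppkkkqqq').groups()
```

('d',)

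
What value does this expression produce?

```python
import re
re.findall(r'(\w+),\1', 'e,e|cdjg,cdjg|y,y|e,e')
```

`\1` has to match the exact text group 1 already captured.
Walking the string: at [0:3] match 'e,e', group 1 = 'e'; at [4:13] match 'cdjg,cdjg', group 1 = 'cdjg'; at [14:17] match 'y,y', group 1 = 'y'; at [18:21] match 'e,e', group 1 = 'e'.
`findall` collects group 1 from each match (4 total).

['e', 'cdjg', 'y', 'e']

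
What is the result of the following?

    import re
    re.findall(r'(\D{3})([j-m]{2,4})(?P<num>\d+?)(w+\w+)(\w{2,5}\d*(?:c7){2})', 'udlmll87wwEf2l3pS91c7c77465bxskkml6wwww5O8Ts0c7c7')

Pattern: exactly 3 of a non-digit (captured); then 2 to 4 of a character in [j-m] (captured); then one or more of a digit (lazy) (captured as 'num'); then one or more of the literal 'w', then one or more of a word character (captured); then 2 to 5 of a word character, then zero or more of a digit, then the literal 'c7' repeated 2 times (captured).
Walking the string: at [0:49] match 'udlmll87wwEf2l3pS91c7c77465bxskkml6wwww5O8Ts0c7c7', groups = ('udl', 'mll', '87', 'wwEf2l3pS91c7c77465bxskkml6wwww5O8T', 's0c7c7').
5 groups means the one result is a tuple of 5 captured strings — 1 here.

[('udl', 'mll', '87', 'wwEf2l3pS91c7c77465bxskkml6wwww5O8T', 's0c7c7')]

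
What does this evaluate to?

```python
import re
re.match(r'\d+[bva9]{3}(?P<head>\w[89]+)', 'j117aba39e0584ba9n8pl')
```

With `match`, the pattern is implicitly anchored at the beginning.
Here position 0 doesn't satisfy it, so the call returns None.

None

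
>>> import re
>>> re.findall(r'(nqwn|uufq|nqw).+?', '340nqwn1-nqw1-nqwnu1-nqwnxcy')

['nqwn', 'nqw', 'nqwn', 'nqwn']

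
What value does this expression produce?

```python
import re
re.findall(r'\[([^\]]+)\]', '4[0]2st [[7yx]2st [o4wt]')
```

['0', '[7yx', 'o4wt']

Walking the string: at [1:4] match '[0]', group 1 = '0'; at [8:14] match '[[7yx]', group 1 = '[7yx'; at [18:24] match '[o4wt]', group 1 = 'o4wt'.
One capturing group, so `findall` returns just the captured substring from each match — 3 in all.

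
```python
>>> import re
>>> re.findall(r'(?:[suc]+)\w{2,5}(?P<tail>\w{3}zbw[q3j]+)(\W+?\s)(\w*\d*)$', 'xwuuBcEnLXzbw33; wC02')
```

[('nLXzbw33', '; ', 'wC02')]

Pattern: one or more of one of [suc] (non-capturing group); then 2 to 5 of a word character; then exactly 3 of a word character, then the literal 'zbw', then one or more of one of [q3j] (captured as 'tail'); then one or more of a non-word character (lazy), then whitespace (captured); then zero or more of a word character, then zero or more of a digit (captured); then anchored at the end.
Matches: at [2:21] match 'uuBcEnLXzbw33; wC02', groups = ('nLXzbw33', '; ', 'wC02').
With 3 capturing groups, `findall` returns a 3-tuple per match.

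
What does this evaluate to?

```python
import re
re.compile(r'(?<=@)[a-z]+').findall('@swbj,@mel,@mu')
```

['swbj', 'mel', 'mu']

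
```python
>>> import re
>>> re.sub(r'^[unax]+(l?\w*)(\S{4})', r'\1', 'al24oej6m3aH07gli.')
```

'l24oej6m3aH07'

The replacement refers to a captured group, so each match is rewritten using its own captured text.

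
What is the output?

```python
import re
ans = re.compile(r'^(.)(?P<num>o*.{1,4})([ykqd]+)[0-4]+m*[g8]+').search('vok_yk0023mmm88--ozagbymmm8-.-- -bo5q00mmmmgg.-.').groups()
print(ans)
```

The match spans [0:15] → 'vok_yk0023mmm88'.
Captured: group 1 = 'v', group 2 = 'ok_y', group 3 = 'k'.

('v', 'ok_y', 'k')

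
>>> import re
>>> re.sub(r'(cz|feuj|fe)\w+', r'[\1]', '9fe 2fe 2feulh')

'9fe 2fe 2[fe]'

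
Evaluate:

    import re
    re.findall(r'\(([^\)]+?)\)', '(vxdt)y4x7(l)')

`findall` collects group 1 from each match (2 total).

['vxdt', 'l']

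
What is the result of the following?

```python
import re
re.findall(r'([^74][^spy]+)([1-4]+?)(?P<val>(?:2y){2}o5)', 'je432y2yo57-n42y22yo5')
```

Pattern: any character except [74], then one or more of any character except [spy] (captured); then one or more of a character in [1-4] (lazy) (captured); then the literal '2y' repeated 2 times, then the literal 'o5' (captured as 'val').
Walking the string: at [0:10] match 'je432y2yo5', groups = ('je4', '3', '2y2yo5').
With 3 capturing groups, `findall` returns a 3-tuple per match.

[('je4', '3', '2y2yo5')]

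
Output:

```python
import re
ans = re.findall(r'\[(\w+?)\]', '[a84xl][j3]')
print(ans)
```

One capturing group, so `findall` returns just the captured substring from each match — 2 in all.

['a84xl', 'j3']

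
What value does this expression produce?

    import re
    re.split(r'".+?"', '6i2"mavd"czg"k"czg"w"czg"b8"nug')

['6i2', 'czg', 'czg', 'czg', 'nug']

A `+?`/`*?`/`{m,n}?` starts at its minimum and grows only as far as needed for what follows to match.
Splitting on the pattern gives 5 pieces.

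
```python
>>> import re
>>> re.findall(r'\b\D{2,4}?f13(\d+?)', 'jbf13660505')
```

['6']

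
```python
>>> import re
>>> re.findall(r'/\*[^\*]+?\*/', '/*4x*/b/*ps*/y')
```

['/*4x*/', '/*ps*/']

Since nothing is captured, `findall` lists the 2 matched substrings directly.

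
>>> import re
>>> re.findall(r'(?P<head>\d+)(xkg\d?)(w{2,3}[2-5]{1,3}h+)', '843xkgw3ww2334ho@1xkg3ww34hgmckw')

Multiple groups make `findall` return tuples — one 3-tuple for the one match.

[('1', 'xkg3', 'ww34h')]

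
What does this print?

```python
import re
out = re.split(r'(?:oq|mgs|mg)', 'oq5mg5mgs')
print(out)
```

['', '5', '5', '']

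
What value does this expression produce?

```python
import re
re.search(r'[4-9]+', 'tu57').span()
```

The pattern matches one or more of a character in [4-9].
`re.search` tries every starting position until one works.
The match spans [2:4] → '57'.

(2, 4)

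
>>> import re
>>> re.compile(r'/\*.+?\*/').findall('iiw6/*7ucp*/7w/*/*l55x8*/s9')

Lazy quantifiers expand one character at a time until the remainder of the pattern can match.
Walking the string: at [4:12] → '/*7ucp*/'; at [14:25] → '/*/*l55x8*/'.
With no groups in the pattern, `findall` gives back each whole match — 2 here.

['/*7ucp*/', '/*/*l55x8*/']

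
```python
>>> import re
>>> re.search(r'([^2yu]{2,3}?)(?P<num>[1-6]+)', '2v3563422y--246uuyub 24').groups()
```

This matches 2 to 3 of any character except [2yu] (lazy) (captured); then one or more of a character in [1-6] (captured as 'num').
Because the quantifier is non-greedy, it stops expanding at the earliest point where the rest of the pattern can succeed.
`re.search` scans for the first position where the pattern succeeds.
The match spans [1:9] → 'v3563422'.
Captured: group 1 = 'v3', group 2 = '563422'.

('v3', '563422')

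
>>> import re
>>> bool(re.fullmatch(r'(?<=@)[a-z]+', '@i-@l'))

False

`fullmatch` succeeds only if the pattern covers the string from start to end.
Here there's no way to consume every character, so the call returns None, and `bool(None)` is False.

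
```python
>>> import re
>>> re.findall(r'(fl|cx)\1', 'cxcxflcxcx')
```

['cx', 'cx']

`\1` has to match the exact text group 1 already captured.
Scanning left to right: at [0:4] match 'cxcx', group 1 = 'cx'; at [6:10] match 'cxcx', group 1 = 'cx'.
Because there's exactly one group, `findall` drops the full match and keeps group 1 from each hit.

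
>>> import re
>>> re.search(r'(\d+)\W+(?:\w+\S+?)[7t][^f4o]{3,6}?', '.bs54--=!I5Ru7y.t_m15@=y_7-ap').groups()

This matches one or more of a digit (captured); then one or more of a non-word character; then one or more of a word character, then one or more of a non-whitespace character (lazy) (non-capturing group); then one of [7t], then 3 to 6 of any character except [f4o] (lazy).
A non-greedy quantifier consumes as few characters as it can — just enough that the remainder of the pattern still matches from where it stops; whatever follows it matches normally.
`re.search` scans for the first position where the pattern succeeds.
The match spans [3:20] → '54--=!I5Ru7y.t_m1'.
Captured: group 1 = '54'.

('54',)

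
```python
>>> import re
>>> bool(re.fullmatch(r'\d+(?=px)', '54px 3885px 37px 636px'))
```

False

`re.fullmatch` is like wrapping the pattern in `^…$` (in single-line mode).
Here the pattern can't cover the whole string, so the call returns None, and `bool(None)` is False.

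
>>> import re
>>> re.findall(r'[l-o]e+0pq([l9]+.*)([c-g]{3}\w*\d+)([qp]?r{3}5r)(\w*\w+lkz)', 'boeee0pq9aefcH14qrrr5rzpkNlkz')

The pattern matches a character in [l-o], then one or more of the literal 'e', then the literal '0pq'; then one or more of one of [l9], then zero or more of any character (captured); then exactly 3 of a character in [c-g], then zero or more of a word character, then one or more of a digit (captured); then optionally one of [qp], then exactly 3 of a literal 'r', then the literal '5r' (captured); then zero or more of a word character, then one or more of a word character, then the literal 'lkz' (captured).
`findall` packs the 4 group values into a tuple for every match.

[('9a', 'efcH14', 'qrrr5r', 'zpkNlkz')]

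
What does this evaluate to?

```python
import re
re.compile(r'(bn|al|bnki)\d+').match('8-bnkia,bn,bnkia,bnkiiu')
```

None

`match` is anchored at position 0; if the pattern doesn't fit there, it returns None.
Here the pattern fails at index 0, so the call returns None.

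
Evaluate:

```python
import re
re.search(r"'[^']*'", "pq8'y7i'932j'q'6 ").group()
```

`re.search` tries every starting position until one works.
The match spans [3:8] → "'y7i'".

"'y7i'"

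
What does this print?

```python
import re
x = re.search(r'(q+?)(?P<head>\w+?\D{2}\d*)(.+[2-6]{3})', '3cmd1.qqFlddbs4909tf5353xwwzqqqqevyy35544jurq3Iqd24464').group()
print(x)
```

qqFlddbs4909tf5353xwwzqqqqevyy35544jurq3Iqd24464

Pattern: one or more of a literal 'q' (lazy) (captured); then one or more of a word character (lazy), then exactly 2 of a non-digit, then zero or more of a digit (captured as 'head'); then one or more of any character, then exactly 3 of a character in [2-6] (captured).
Unlike `match`, `search` isn't anchored — it looks for the pattern anywhere in the string.
The match spans [6:54] → 'qqFlddbs4909tf5353xwwzqqqqevyy35544jurq3Iqd24464'.
Captured: group 1 = 'q', group 2 = 'qFl', group 3 = 'ddbs4909tf5353xwwzqqqqevyy35544jurq3Iqd24464'.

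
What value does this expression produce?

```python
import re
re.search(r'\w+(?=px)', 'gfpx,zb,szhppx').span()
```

(0, 2)

The positive lookaround only admits positions where the adjacent text matches; those characters stay outside the span.
Unlike `match`, `search` isn't anchored — it looks for the pattern anywhere in the string.
The match spans [0:2] → 'gf'.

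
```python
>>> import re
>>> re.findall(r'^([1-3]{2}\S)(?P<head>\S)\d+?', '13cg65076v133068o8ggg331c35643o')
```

This matches anchored at the start of the string; then exactly 2 of a character in [1-3], then a non-whitespace character (captured); then a non-whitespace character (captured as 'head'); then one or more of a digit (lazy).
2 groups means the one result is a tuple of 2 captured strings — 1 here.

[('13c', 'g')]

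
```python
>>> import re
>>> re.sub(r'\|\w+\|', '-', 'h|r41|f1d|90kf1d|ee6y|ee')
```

'h-f1d-ee6y|ee'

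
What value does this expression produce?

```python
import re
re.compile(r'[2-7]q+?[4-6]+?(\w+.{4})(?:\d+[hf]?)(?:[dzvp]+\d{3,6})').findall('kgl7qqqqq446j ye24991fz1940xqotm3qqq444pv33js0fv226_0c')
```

Lazy quantifiers expand one character at a time until the remainder of the pattern can match.
`findall` collects group 1 from each match (2 total).

['46j ye2', '44pv33js']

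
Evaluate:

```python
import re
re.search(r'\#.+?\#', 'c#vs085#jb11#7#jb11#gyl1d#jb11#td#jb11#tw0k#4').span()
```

(1, 8)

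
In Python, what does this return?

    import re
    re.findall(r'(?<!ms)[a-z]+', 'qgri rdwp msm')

['qgri', 'rdwp', 'msm']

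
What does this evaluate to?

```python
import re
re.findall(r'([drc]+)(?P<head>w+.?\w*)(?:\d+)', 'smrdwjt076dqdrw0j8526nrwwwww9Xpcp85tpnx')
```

[('rd', 'wjt076dqdrw0j8526nrwwwww9Xpcp8')]

The pattern matches one or more of one of [drc] (captured); then one or more of the literal 'w', then optionally any character, then zero or more of a word character (captured as 'head'); then one or more of a digit (non-capturing group).
Matches: at [2:35] match 'rdwjt076dqdrw0j8526nrwwwww9Xpcp85', groups = ('rd', 'wjt076dqdrw0j8526nrwwwww9Xpcp8').
`findall` packs the 2 group values into a tuple for every match.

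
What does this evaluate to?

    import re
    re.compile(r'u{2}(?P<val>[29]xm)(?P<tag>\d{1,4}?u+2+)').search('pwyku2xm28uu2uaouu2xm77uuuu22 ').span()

(16, 29)

This matches exactly 2 of a literal 'u'; then one of [29], then the literal 'xm' (captured as 'val'); then 1 to 4 of a digit (lazy), then one or more of the literal 'u', then one or more of the literal '2' (captured as 'tag').
Unlike `match`, `search` isn't anchored — it looks for the pattern anywhere in the string.
The match spans [16:29] → 'uu2xm77uuuu22'.
Captured: group 1 = '2xm', group 2 = '77uuuu22'.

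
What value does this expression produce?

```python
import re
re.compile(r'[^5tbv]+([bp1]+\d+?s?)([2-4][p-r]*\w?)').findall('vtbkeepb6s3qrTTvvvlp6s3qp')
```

2 groups means each result is a tuple of 2 captured strings — 2 here.

[('b6s', '3qrT'), ('p6s', '3qp')]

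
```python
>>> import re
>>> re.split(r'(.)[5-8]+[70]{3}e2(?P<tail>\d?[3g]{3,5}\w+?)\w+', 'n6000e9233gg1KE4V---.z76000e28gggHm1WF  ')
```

['n6000e9233gg1KE4V---.', 'z', '8gggH', '  ']

Lazy quantifiers expand one character at a time until the remainder of the pattern can match.
The group in the pattern means `split` returns the separators' captures alongside the pieces.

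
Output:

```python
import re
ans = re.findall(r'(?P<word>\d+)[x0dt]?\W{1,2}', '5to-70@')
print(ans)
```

Pattern: one or more of a digit (captured as 'word'); then optionally one of [x0dt], then 1 to 2 of a non-word character.
`findall` collects group 1 from the one match (1 total).

['70']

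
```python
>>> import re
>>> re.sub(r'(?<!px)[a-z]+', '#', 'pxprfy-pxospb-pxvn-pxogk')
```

'#-#-#-#'

A negative assertion filters positions out without eating any characters.
Every occurrence is swapped for '#'.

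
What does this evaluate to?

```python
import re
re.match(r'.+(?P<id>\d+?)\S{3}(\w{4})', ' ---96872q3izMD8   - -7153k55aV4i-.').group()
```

The pattern matches one or more of any character; then one or more of a digit (lazy) (captured as 'id'); then exactly 3 of a non-whitespace character; then exactly 4 of a word character (captured).
`re.match` only tries the pattern at the start of the string.
The match spans [0:33] → ' ---96872q3izMD8   - -7153k55aV4i'.
Captured: group 1 = '3', group 2 = 'aV4i'.

' ---96872q3izMD8   - -7153k55aV4i'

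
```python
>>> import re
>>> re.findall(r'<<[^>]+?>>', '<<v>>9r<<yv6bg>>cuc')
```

['<<v>>', '<<yv6bg>>']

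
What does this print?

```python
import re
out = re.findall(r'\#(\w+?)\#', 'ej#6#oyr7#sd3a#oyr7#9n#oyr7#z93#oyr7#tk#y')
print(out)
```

['6', 'sd3a', '9n', 'z93', 'tk']

`findall` collects group 1 from each match (5 total).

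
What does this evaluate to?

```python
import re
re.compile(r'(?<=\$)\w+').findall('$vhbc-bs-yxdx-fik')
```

The `(?=…)`/`(?<=…)` assertion just peeks at neighbouring text; it doesn't advance the match position.
With no groups in the pattern, `findall` gives back each whole match — 1 here.

['vhbc']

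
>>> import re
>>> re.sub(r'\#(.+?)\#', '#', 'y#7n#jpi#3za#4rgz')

'y#jpi#4rgz'

The `?` after the quantifier makes it lazy — it takes as little as possible before letting the rest of the pattern try.
Matches: at [1:5] → '#7n#'; at [8:13] → '#3za#'.
Every occurrence is swapped for '#'.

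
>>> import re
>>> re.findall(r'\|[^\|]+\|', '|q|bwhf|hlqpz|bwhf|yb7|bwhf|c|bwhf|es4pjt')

['|q|', '|hlqpz|', '|yb7|', '|c|']

With no groups in the pattern, `findall` gives back each whole match — 4 here.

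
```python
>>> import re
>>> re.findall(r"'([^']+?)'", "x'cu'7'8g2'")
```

['cu', '8g2']

`findall` collects group 1 from each match (2 total).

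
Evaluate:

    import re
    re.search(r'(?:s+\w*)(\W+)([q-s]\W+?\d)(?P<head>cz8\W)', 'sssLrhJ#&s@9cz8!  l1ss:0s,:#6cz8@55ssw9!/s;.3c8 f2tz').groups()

The pattern matches one or more of the literal 's', then zero or more of a word character (non-capturing group); then one or more of a non-word character (captured); then a character in [q-s], then one or more of a non-word character (lazy), then a digit (captured); then the literal 'cz8', then a non-word character (captured as 'head').
Unlike `match`, `search` isn't anchored — it looks for the pattern anywhere in the string.
The match spans [0:16] → 'sssLrhJ#&s@9cz8!'.
Captured: group 1 = '#&', group 2 = 's@9', group 3 = 'cz8!'.

('#&', 's@9', 'cz8!')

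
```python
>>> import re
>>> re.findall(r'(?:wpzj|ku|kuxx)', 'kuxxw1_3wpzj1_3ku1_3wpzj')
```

Alternation isn't longest-match — the leftmost alternative that fits at this position is chosen.
Since nothing is captured, `findall` lists the 4 matched substrings directly.

['ku', 'wpzj', 'ku', 'wpzj']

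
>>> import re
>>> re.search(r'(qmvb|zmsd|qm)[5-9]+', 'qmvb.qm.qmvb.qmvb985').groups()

('qmvb',)

The match spans [13:20] → 'qmvb985'.
Captured: group 1 = 'qmvb'.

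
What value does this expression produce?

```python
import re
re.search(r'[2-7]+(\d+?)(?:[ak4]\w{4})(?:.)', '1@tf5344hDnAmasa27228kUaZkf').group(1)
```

'4'

This matches one or more of a character in [2-7]; then one or more of a digit (lazy) (captured); then one of [ak4], then exactly 4 of a word character (non-capturing group); then any character (non-capturing group).
`search` walks the string left to right and returns the first match it finds.
The match spans [4:13] → '5344hDnAm'.
Captured: group 1 = '4'.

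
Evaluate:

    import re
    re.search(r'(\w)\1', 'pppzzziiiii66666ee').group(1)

'p'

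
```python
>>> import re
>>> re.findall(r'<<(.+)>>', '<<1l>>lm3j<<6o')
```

['1l']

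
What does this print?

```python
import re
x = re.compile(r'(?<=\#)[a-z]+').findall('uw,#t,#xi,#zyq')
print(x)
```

The positive lookaround only admits positions where the adjacent text matches; those characters stay outside the span.
With no groups in the pattern, `findall` gives back each whole match — 3 here.

['t', 'xi', 'zyq']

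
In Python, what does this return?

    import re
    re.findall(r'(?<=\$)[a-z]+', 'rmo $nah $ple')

The lookaround is zero-width — it requires the adjacent text to match without consuming it, so the asserted text isn't part of the match.
Matches: at [5:8] → 'nah'; at [10:13] → 'ple'.
No capturing groups, so `findall` returns the 2 full match strings.

['nah', 'ple']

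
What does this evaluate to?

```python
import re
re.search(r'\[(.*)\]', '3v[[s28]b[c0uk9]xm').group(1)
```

'[s28]b[c0uk9'

`re.search` scans for the first position where the pattern succeeds.
The match spans [2:16] → '[[s28]b[c0uk9]'.
Captured: group 1 = '[s28]b[c0uk9'.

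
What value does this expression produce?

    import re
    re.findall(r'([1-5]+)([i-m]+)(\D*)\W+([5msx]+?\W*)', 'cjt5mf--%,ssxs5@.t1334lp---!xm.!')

The pattern matches one or more of a character in [1-5] (captured); then one or more of a character in [i-m] (captured); then zero or more of a non-digit (captured); then one or more of a non-word character; then one or more of one of [5msx] (lazy), then zero or more of a non-word character (captured).
`findall` packs the 4 group values into a tuple for every match.

[('5', 'm', 'f--%', 's'), ('1334', 'l', 'p---', 'x')]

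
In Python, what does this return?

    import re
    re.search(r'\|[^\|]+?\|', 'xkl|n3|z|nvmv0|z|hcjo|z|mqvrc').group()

'|n3|'

The match spans [3:7] → '|n3|'.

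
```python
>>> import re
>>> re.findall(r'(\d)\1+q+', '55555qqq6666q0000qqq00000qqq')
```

['5', '6', '0', '0']

`\1` is not a pattern — it's the concrete string captured by group 1, re-applied verbatim.
With a single group, `findall` returns only what that group captured — 4 items.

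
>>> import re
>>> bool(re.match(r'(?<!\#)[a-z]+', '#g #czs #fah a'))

False

`re.match` only tries the pattern at the start of the string.
Here the pattern fails at index 0, so the call returns None, and `bool(None)` is False.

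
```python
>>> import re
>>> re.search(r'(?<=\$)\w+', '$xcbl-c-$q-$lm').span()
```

Because the assertion is zero-width, the text it checks is not consumed and won't appear in the result.
The match spans [1:5] → 'xcbl'.

(1, 5)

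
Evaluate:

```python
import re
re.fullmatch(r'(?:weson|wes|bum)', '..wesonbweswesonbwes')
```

None

For `fullmatch`, every character of the input must be accounted for by the pattern.
Here there's no way to consume every character, so the call returns None.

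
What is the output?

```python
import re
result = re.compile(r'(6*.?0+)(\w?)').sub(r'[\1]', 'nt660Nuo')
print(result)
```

nt[660]uo

The pattern matches zero or more of the literal '6', then optionally any character, then one or more of a literal '0' (captured); then optionally a word character (captured).
Each match is replaced using the text its own group 1 captured.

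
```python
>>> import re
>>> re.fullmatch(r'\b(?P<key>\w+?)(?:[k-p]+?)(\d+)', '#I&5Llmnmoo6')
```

`fullmatch` succeeds only if the pattern covers the string from start to end.
Here there's no way to consume every character, so the call returns None.

None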